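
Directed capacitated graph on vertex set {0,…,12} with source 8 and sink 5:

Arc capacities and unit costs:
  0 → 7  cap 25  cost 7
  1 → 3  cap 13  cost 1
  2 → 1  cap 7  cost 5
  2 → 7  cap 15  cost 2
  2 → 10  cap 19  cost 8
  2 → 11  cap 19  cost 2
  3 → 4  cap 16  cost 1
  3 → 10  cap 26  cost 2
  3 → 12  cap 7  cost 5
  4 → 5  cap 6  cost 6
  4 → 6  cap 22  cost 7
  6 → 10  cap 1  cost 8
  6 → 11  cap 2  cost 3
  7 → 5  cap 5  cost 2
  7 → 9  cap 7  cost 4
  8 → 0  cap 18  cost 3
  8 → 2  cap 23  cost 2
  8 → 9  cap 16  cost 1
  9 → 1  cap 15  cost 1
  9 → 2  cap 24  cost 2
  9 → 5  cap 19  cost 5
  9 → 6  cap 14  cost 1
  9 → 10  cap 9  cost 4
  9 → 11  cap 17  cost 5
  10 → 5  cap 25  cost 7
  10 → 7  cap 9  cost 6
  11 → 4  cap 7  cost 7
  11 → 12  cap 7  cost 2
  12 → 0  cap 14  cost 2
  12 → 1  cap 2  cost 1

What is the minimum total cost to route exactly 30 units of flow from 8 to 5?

shortest-cost path #1: 8→9→5 push 16 @ unit cost 6 (adds 96)
shortest-cost path #2: 8→2→7→5 push 5 @ unit cost 6 (adds 30)
shortest-cost path #3: 8→2→7→9→5 push 3 @ unit cost 13 (adds 39)
shortest-cost path #4: 8→2→1→3→4→5 push 6 @ unit cost 15 (adds 90)
total cost = 255

Minimum cost for 30 units: 255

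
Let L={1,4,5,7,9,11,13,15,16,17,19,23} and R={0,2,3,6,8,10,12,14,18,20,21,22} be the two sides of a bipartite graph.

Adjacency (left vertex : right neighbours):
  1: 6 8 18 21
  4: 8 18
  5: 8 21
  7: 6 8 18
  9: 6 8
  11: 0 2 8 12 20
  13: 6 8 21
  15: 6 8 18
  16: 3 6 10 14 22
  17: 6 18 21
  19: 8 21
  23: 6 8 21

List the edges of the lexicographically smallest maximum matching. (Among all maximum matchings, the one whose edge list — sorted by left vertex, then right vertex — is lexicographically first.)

|M| = 6 (so the lex-smallest maximum matching has 6 edges)
process left vertices in ascending order; for each, take the smallest-labelled available neighbour that still permits 6 edges overall, or leave it unmatched if none does
lex-smallest matching: {1-6, 4-8, 5-21, 7-18, 11-0, 16-3}

Lex-smallest maximum matching: {(1,6), (4,8), (5,21), (7,18), (11,0), (16,3)}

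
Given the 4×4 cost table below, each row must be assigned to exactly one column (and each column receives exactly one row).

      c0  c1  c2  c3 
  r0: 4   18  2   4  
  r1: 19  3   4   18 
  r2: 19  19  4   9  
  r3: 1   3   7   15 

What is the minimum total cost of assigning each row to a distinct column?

Minimum assignment cost: 12

optimal assignment: row0→col3 (cost 4), row1→col1 (cost 3), row2→col2 (cost 4), row3→col0 (cost 1)
total = 4 + 3 + 4 + 1 = 12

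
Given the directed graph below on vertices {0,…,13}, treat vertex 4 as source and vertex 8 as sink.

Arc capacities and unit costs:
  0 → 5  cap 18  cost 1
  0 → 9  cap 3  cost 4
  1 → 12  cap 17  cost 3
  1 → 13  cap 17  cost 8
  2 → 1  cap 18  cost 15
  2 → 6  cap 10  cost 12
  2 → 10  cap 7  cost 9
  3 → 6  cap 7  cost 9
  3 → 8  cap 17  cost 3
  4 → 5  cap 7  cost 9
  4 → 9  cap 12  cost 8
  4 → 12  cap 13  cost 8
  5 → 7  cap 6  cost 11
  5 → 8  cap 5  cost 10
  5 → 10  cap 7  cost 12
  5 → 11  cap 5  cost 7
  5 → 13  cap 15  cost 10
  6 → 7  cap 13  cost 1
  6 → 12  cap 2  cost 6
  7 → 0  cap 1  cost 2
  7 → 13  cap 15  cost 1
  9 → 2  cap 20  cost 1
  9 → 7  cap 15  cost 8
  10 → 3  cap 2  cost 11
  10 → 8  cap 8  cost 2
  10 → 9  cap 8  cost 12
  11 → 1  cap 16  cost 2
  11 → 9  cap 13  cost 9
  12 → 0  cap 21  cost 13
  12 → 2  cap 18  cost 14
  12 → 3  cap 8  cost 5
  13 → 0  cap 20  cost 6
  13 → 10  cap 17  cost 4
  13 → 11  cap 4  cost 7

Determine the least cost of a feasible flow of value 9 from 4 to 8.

Minimum cost for 9 units: 147

shortest-cost path #1: 4→12→3→8 push 8 @ unit cost 16 (adds 128)
shortest-cost path #2: 4→5→8 push 1 @ unit cost 19 (adds 19)
total cost = 147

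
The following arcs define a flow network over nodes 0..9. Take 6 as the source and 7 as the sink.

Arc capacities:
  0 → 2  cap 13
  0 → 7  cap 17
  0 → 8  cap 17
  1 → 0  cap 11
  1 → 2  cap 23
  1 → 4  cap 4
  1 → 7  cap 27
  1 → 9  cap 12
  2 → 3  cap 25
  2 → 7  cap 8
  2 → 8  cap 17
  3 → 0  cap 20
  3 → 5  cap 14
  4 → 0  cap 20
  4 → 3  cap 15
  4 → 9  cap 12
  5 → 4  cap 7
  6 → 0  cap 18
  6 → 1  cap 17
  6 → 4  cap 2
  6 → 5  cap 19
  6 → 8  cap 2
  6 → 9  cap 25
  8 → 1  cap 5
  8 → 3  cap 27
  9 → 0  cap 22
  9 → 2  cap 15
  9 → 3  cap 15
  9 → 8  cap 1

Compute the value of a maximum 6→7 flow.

augment #1: 6→0→7 bottleneck 17, total now 17
augment #2: 6→1→7 bottleneck 17, total now 34
augment #3: 6→0→2→7 bottleneck 1, total now 35
augment #4: 6→8→1→7 bottleneck 2, total now 37
augment #5: 6→9→2→7 bottleneck 7, total now 44
augment #6: 6→9→8→1→7 bottleneck 1, total now 45
augment #7: 6→4→0→8→1→7 bottleneck 2, total now 47

Maximum flow value: 47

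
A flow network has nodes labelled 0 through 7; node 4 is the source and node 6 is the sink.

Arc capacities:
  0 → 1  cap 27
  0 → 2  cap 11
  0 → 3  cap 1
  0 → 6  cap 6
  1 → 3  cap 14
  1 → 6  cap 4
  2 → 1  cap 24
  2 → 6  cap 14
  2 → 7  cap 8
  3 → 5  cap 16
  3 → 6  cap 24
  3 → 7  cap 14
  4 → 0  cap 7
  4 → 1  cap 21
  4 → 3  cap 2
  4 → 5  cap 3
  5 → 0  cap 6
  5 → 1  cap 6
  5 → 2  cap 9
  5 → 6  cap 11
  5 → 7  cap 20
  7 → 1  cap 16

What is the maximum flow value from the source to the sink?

Maximum flow value: 30

augment #1: 4→0→6 bottleneck 6, total now 6
augment #2: 4→1→6 bottleneck 4, total now 10
augment #3: 4→3→6 bottleneck 2, total now 12
augment #4: 4→5→6 bottleneck 3, total now 15
augment #5: 4→0→2→6 bottleneck 1, total now 16
augment #6: 4→1→3→6 bottleneck 14, total now 30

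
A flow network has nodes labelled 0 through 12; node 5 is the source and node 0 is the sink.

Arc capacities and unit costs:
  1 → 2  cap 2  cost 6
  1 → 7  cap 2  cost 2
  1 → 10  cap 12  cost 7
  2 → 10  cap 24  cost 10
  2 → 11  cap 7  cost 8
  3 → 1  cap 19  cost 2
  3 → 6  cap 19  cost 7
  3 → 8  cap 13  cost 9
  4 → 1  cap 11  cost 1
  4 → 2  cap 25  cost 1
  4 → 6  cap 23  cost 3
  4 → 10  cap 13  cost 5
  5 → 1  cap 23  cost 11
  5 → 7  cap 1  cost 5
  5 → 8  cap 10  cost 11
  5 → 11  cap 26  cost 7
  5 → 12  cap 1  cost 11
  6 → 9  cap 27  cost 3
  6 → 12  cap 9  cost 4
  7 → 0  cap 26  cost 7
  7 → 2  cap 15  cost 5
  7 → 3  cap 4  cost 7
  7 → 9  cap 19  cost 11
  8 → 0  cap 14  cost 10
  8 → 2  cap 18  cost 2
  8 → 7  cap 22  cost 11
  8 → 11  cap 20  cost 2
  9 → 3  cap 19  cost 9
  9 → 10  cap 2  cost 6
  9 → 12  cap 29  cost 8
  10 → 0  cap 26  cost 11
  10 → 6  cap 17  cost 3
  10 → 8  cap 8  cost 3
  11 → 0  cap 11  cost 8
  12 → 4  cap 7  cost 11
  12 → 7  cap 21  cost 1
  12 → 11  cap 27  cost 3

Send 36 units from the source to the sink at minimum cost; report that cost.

Minimum cost for 36 units: 765

shortest-cost path #1: 5→7→0 push 1 @ unit cost 12 (adds 12)
shortest-cost path #2: 5→11→0 push 11 @ unit cost 15 (adds 165)
shortest-cost path #3: 5→12→7→0 push 1 @ unit cost 19 (adds 19)
shortest-cost path #4: 5→1→7→0 push 2 @ unit cost 20 (adds 40)
shortest-cost path #5: 5→8→0 push 10 @ unit cost 21 (adds 210)
shortest-cost path #6: 5→1→10→0 push 11 @ unit cost 29 (adds 319)
total cost = 765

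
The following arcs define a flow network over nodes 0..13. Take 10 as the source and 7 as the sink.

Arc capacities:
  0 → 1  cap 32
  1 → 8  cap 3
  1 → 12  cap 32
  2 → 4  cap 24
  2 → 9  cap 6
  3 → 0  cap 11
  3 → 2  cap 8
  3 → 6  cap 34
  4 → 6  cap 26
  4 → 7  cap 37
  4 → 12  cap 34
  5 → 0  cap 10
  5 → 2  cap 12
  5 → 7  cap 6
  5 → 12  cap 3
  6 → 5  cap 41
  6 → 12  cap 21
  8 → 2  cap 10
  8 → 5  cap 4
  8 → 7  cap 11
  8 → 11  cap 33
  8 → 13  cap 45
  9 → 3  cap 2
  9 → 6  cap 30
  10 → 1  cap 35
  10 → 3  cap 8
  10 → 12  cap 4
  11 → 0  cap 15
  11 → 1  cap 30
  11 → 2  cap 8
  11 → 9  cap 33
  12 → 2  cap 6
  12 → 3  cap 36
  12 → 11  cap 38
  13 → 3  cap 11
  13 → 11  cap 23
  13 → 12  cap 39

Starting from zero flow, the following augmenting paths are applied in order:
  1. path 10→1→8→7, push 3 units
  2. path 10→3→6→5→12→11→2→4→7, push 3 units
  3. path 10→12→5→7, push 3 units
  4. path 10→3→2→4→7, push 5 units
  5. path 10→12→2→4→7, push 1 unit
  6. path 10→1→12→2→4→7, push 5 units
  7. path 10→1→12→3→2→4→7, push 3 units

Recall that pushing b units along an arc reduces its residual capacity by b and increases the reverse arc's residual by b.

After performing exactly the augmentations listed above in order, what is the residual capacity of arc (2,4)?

after path 1 (10→1→8→7, push 3): res(2,4)=24
after path 2 (10→3→6→5→12→11→2→4→7, push 3): res(2,4)=21
after path 3 (10→12→5→7, push 3): res(2,4)=21
after path 4 (10→3→2→4→7, push 5): res(2,4)=16
after path 5 (10→12→2→4→7, push 1): res(2,4)=15
after path 6 (10→1→12→2→4→7, push 5): res(2,4)=10
after path 7 (10→1→12→3→2→4→7, push 3): res(2,4)=7

Residual capacity of (2,4): 7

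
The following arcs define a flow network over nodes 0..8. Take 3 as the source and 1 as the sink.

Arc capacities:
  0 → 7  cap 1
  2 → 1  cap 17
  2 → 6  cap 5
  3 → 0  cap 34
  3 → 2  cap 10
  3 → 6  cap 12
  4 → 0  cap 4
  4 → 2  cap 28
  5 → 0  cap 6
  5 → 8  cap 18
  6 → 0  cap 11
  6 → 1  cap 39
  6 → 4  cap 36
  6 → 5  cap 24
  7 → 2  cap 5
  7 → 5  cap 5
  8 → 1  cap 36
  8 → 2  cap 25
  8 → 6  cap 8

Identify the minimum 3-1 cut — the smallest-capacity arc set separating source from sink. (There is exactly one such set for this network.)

Min-cut arcs: {(0,7), (3,2), (3,6)} (total capacity 23)

augment #1: 3→2→1 push 10
augment #2: 3→6→1 push 12
augment #3: 3→0→7→2→1 push 1
max flow = 23; residual-reachable set from 3 gives S-side
cut edges (S→T): {(0,7), (3,2), (3,6)} total cap 23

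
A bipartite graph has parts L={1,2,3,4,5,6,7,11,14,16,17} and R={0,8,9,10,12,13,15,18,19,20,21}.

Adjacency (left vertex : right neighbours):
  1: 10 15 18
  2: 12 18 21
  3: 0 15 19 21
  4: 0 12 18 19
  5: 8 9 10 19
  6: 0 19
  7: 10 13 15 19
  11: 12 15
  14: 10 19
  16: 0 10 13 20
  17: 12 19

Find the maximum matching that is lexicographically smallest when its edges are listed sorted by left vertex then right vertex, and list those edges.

|M| = 10 (so the lex-smallest maximum matching has 10 edges)
process left vertices in ascending order; for each, take the smallest-labelled available neighbour that still permits 10 edges overall, or leave it unmatched if none does
lex-smallest matching: {1-10, 2-12, 3-21, 4-18, 5-8, 6-0, 7-13, 11-15, 14-19, 16-20}

Lex-smallest maximum matching: {(1,10), (2,12), (3,21), (4,18), (5,8), (6,0), (7,13), (11,15), (14,19), (16,20)}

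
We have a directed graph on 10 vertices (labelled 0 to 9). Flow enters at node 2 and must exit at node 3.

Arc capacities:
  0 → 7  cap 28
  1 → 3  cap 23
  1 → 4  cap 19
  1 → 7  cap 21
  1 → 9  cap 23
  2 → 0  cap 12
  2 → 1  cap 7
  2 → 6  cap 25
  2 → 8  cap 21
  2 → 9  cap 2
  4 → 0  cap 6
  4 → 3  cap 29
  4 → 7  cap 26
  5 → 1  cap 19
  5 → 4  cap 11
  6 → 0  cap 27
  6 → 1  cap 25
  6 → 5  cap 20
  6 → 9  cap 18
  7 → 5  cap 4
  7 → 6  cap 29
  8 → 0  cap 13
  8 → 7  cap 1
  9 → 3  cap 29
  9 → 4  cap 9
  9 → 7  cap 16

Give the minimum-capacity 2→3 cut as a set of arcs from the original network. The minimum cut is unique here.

augment #1: 2→1→3 push 7
augment #2: 2→9→3 push 2
augment #3: 2→6→1→3 push 16
augment #4: 2→6→9→3 push 9
augment #5: 2→0→7→5→4→3 push 4
augment #6: 2→0→7→6→9→3 push 8
augment #7: 2→8→7→6→9→3 push 1
augment #8: 2→8→0→7→6→1→4→3 push 9
augment #9: 2→8→0→7→6→5→4→3 push 4
max flow = 60; residual-reachable set from 2 gives S-side
cut edges (S→T): {(2,0), (2,1), (2,6), (2,9), (8,0), (8,7)} total cap 60

Min-cut arcs: {(2,0), (2,1), (2,6), (2,9), (8,0), (8,7)} (total capacity 60)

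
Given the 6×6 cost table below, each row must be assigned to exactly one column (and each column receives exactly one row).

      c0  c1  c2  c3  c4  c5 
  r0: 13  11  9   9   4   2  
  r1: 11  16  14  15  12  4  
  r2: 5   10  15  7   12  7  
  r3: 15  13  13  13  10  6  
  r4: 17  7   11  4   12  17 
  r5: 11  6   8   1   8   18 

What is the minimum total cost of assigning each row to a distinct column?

Minimum assignment cost: 34

optimal assignment: row0→col4 (cost 4), row1→col5 (cost 4), row2→col0 (cost 5), row3→col2 (cost 13), row4→col1 (cost 7), row5→col3 (cost 1)
total = 4 + 4 + 5 + 13 + 7 + 1 = 34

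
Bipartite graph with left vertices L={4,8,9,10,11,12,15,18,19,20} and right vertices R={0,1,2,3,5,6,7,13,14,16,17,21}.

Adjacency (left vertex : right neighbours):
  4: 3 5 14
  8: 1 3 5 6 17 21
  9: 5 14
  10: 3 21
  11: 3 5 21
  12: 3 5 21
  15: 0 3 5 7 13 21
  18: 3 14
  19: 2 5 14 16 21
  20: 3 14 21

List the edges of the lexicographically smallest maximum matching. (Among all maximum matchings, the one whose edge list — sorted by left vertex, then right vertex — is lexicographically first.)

Lex-smallest maximum matching: {(4,3), (8,1), (9,5), (10,21), (15,0), (18,14), (19,2)}

|M| = 7 (so the lex-smallest maximum matching has 7 edges)
process left vertices in ascending order; for each, take the smallest-labelled available neighbour that still permits 7 edges overall, or leave it unmatched if none does
lex-smallest matching: {4-3, 8-1, 9-5, 10-21, 15-0, 18-14, 19-2}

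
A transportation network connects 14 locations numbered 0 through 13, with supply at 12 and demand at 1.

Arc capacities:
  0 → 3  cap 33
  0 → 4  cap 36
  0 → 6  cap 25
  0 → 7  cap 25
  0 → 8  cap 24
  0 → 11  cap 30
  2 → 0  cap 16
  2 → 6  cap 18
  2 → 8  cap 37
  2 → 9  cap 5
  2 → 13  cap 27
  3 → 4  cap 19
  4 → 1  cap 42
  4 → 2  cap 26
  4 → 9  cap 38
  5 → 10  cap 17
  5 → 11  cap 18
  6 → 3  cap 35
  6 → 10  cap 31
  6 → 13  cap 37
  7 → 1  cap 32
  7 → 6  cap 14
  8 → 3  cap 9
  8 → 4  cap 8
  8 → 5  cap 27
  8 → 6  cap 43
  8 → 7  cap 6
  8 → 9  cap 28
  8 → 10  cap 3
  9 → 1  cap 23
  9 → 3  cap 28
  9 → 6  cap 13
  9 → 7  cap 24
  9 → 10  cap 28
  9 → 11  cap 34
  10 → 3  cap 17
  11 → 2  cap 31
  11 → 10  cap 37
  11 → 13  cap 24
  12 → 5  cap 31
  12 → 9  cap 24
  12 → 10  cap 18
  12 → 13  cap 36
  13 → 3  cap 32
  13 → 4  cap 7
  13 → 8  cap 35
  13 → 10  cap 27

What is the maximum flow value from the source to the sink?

augment #1: 12→9→1 bottleneck 23, total now 23
augment #2: 12→9→7→1 bottleneck 1, total now 24
augment #3: 12→13→4→1 bottleneck 7, total now 31
augment #4: 12→10→3→4→1 bottleneck 17, total now 48
augment #5: 12→13→3→4→1 bottleneck 2, total now 50
augment #6: 12→13→8→4→1 bottleneck 8, total now 58
augment #7: 12→13→8→7→1 bottleneck 6, total now 64
augment #8: 12→13→8→9→7→1 bottleneck 13, total now 77
augment #9: 12→5→11→2→0→4→1 bottleneck 8, total now 85
augment #10: 12→5→11→2→0→7→1 bottleneck 8, total now 93
augment #11: 12→5→11→2→9→7→1 bottleneck 2, total now 95

Maximum flow value: 95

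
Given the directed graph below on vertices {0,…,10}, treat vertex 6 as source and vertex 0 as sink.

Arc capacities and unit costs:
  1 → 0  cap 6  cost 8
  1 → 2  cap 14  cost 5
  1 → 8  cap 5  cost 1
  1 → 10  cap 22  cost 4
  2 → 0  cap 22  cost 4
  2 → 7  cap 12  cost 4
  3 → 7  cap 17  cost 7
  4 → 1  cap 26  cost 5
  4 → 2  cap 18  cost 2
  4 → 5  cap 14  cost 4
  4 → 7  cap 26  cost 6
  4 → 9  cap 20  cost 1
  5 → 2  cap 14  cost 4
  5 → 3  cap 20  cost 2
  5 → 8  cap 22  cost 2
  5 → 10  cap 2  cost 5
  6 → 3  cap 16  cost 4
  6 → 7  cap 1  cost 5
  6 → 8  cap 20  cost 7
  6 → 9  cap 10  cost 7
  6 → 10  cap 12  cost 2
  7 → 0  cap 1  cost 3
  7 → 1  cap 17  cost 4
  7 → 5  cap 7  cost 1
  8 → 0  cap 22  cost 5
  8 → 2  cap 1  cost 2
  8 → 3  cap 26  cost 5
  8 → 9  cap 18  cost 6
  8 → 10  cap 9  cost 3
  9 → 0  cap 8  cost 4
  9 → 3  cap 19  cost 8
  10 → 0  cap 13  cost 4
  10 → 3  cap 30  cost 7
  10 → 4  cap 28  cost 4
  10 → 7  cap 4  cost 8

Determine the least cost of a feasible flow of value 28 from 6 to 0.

Minimum cost for 28 units: 252

shortest-cost path #1: 6→10→0 push 12 @ unit cost 6 (adds 72)
shortest-cost path #2: 6→7→0 push 1 @ unit cost 8 (adds 8)
shortest-cost path #3: 6→9→0 push 8 @ unit cost 11 (adds 88)
shortest-cost path #4: 6→8→0 push 7 @ unit cost 12 (adds 84)
total cost = 252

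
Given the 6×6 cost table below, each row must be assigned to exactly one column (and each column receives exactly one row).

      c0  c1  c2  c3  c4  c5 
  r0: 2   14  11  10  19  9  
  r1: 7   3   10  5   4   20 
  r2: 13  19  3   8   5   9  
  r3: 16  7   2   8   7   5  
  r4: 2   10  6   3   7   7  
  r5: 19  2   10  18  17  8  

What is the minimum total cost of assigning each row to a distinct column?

optimal assignment: row0→col0 (cost 2), row1→col4 (cost 4), row2→col2 (cost 3), row3→col5 (cost 5), row4→col3 (cost 3), row5→col1 (cost 2)
total = 2 + 4 + 3 + 5 + 3 + 2 = 19

Minimum assignment cost: 19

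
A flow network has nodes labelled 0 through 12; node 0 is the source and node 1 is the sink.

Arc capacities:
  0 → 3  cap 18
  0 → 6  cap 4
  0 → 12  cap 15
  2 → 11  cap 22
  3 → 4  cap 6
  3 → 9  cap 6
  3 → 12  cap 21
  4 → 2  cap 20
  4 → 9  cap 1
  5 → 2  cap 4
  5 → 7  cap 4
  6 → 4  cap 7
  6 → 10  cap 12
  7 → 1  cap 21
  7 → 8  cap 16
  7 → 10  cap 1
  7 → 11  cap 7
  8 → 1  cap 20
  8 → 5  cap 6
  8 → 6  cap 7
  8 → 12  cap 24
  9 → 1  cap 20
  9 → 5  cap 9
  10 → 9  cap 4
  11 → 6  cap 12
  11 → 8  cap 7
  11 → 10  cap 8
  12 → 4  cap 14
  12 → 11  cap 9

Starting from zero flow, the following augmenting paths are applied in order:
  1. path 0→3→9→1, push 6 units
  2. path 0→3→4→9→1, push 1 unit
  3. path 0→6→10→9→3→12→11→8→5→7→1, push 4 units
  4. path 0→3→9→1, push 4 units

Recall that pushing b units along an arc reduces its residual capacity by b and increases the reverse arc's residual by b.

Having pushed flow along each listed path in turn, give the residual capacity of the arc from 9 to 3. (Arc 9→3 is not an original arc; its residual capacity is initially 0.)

after path 1 (0→3→9→1, push 6): res(9,3)=6
after path 2 (0→3→4→9→1, push 1): res(9,3)=6
after path 3 (0→6→10→9→3→12→11→8→5→7→1, push 4): res(9,3)=2
after path 4 (0→3→9→1, push 4): res(9,3)=6

Residual capacity of (9,3): 6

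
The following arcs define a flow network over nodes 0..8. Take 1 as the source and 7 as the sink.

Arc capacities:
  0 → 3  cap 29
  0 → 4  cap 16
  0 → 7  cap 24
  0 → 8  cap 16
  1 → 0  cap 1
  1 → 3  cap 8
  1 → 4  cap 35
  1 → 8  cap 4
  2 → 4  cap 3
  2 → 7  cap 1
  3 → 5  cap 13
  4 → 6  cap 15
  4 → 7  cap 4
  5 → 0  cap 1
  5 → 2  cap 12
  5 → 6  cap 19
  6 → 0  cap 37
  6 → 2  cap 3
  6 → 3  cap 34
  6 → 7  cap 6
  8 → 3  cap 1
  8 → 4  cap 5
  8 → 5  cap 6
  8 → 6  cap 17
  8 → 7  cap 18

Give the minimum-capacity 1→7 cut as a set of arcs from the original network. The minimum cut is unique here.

Min-cut arcs: {(1,0), (1,3), (1,8), (4,6), (4,7)} (total capacity 32)

augment #1: 1→0→7 push 1
augment #2: 1→4→7 push 4
augment #3: 1→8→7 push 4
augment #4: 1→4→6→7 push 6
augment #5: 1→3→5→0→7 push 1
augment #6: 1→3→5→2→7 push 1
augment #7: 1→4→6→0→7 push 9
augment #8: 1→3→5→6→0→7 push 6
max flow = 32; residual-reachable set from 1 gives S-side
cut edges (S→T): {(1,0), (1,3), (1,8), (4,6), (4,7)} total cap 32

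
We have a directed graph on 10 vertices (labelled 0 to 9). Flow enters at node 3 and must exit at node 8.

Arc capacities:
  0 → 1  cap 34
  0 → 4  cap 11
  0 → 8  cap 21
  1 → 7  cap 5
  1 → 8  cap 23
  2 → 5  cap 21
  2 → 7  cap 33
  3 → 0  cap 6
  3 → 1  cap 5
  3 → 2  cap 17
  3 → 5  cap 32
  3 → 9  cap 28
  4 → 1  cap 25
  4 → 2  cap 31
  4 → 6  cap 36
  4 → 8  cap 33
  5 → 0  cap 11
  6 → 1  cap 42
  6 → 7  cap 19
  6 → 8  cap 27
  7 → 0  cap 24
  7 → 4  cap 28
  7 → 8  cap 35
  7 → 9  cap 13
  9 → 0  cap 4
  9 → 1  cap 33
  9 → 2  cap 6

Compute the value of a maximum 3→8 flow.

Maximum flow value: 67

augment #1: 3→0→8 bottleneck 6, total now 6
augment #2: 3→1→8 bottleneck 5, total now 11
augment #3: 3→2→7→8 bottleneck 17, total now 28
augment #4: 3→5→0→8 bottleneck 11, total now 39
augment #5: 3→9→0→8 bottleneck 4, total now 43
augment #6: 3→9→1→8 bottleneck 18, total now 61
augment #7: 3→9→1→7→8 bottleneck 5, total now 66
augment #8: 3→9→2→7→8 bottleneck 1, total now 67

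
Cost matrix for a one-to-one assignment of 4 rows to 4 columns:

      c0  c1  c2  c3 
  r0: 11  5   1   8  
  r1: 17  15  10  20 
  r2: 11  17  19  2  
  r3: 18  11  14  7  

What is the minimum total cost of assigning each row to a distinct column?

Minimum assignment cost: 31

optimal assignment: row0→col2 (cost 1), row1→col0 (cost 17), row2→col3 (cost 2), row3→col1 (cost 11)
total = 1 + 17 + 2 + 11 = 31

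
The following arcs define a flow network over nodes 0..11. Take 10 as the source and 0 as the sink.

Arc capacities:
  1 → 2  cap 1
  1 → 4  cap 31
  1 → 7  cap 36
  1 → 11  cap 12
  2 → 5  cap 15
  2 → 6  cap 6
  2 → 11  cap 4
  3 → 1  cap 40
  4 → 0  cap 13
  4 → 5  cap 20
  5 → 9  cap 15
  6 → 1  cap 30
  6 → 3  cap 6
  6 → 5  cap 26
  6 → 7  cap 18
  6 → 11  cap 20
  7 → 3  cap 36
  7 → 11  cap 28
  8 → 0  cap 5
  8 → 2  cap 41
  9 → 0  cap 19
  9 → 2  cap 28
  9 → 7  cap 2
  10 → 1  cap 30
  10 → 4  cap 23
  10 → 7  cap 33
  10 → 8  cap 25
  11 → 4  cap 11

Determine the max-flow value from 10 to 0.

augment #1: 10→4→0 bottleneck 13, total now 13
augment #2: 10→8→0 bottleneck 5, total now 18
augment #3: 10→4→5→9→0 bottleneck 10, total now 28
augment #4: 10→1→2→5→9→0 bottleneck 1, total now 29
augment #5: 10→1→4→5→9→0 bottleneck 4, total now 33

Maximum flow value: 33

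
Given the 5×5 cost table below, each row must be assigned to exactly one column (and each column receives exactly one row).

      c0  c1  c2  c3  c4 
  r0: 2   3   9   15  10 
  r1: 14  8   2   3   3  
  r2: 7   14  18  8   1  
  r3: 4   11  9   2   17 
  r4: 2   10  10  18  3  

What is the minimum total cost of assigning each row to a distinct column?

Minimum assignment cost: 10

optimal assignment: row0→col1 (cost 3), row1→col2 (cost 2), row2→col4 (cost 1), row3→col3 (cost 2), row4→col0 (cost 2)
total = 3 + 2 + 1 + 2 + 2 = 10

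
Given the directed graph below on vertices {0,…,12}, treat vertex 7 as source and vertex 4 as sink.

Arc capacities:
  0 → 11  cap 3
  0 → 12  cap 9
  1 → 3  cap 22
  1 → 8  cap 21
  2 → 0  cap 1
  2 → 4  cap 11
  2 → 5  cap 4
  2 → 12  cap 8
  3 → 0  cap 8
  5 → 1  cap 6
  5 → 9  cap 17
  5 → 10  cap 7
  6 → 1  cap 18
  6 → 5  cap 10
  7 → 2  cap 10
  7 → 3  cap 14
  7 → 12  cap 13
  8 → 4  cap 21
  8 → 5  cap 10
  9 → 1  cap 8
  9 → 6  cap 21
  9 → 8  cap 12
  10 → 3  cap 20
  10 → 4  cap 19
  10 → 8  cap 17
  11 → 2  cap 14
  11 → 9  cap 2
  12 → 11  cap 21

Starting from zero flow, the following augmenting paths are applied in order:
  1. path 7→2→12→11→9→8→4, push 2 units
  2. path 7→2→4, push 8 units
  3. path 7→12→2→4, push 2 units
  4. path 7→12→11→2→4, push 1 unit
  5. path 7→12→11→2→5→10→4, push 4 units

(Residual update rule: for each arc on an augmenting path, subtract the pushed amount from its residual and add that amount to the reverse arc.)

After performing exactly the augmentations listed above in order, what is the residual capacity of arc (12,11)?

Residual capacity of (12,11): 14

after path 1 (7→2→12→11→9→8→4, push 2): res(12,11)=19
after path 2 (7→2→4, push 8): res(12,11)=19
after path 3 (7→12→2→4, push 2): res(12,11)=19
after path 4 (7→12→11→2→4, push 1): res(12,11)=18
after path 5 (7→12→11→2→5→10→4, push 4): res(12,11)=14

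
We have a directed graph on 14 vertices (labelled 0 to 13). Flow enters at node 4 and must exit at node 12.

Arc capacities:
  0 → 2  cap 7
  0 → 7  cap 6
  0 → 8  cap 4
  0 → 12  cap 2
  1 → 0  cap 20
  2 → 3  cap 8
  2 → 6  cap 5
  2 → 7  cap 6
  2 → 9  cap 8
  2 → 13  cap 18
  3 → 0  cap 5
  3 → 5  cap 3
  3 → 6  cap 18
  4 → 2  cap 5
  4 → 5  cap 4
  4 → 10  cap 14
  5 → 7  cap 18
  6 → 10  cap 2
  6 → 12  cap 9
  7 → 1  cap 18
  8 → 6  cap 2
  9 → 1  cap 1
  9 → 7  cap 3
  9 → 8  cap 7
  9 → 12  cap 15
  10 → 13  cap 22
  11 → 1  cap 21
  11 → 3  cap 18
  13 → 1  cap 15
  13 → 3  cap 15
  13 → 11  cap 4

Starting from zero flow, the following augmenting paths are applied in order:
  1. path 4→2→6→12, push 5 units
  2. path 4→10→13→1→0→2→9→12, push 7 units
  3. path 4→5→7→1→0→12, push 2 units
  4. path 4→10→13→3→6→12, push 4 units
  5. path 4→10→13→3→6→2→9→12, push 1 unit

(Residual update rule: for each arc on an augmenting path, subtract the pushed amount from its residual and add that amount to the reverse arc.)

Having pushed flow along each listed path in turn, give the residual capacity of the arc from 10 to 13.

Residual capacity of (10,13): 10

after path 1 (4→2→6→12, push 5): res(10,13)=22
after path 2 (4→10→13→1→0→2→9→12, push 7): res(10,13)=15
after path 3 (4→5→7→1→0→12, push 2): res(10,13)=15
after path 4 (4→10→13→3→6→12, push 4): res(10,13)=11
after path 5 (4→10→13→3→6→2→9→12, push 1): res(10,13)=10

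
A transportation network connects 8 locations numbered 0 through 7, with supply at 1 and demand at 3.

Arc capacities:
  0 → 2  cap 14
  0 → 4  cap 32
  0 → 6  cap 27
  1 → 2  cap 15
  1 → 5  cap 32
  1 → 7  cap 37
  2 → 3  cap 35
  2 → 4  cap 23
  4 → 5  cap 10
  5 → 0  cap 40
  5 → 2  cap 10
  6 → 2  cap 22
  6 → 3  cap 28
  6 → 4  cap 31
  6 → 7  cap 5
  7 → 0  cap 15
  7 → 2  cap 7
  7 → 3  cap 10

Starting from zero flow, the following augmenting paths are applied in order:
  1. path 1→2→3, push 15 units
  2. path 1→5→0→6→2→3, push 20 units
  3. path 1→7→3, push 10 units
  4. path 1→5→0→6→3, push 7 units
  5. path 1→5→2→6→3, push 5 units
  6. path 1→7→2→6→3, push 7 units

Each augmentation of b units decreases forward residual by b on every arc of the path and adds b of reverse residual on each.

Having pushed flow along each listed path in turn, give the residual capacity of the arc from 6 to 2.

Residual capacity of (6,2): 14

after path 1 (1→2→3, push 15): res(6,2)=22
after path 2 (1→5→0→6→2→3, push 20): res(6,2)=2
after path 3 (1→7→3, push 10): res(6,2)=2
after path 4 (1→5→0→6→3, push 7): res(6,2)=2
after path 5 (1→5→2→6→3, push 5): res(6,2)=7
after path 6 (1→7→2→6→3, push 7): res(6,2)=14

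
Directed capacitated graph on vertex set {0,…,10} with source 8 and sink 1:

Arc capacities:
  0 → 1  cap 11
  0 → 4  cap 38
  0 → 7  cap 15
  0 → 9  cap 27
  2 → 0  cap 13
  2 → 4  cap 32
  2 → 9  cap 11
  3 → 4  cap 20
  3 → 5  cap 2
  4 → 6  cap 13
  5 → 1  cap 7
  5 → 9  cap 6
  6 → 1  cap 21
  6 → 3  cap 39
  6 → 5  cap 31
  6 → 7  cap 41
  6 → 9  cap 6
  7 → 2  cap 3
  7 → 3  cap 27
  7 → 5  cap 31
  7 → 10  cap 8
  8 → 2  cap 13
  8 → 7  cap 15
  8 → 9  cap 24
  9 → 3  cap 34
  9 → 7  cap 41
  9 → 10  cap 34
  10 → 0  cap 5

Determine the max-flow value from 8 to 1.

Maximum flow value: 31

augment #1: 8→2→0→1 bottleneck 11, total now 11
augment #2: 8→7→5→1 bottleneck 7, total now 18
augment #3: 8→2→4→6→1 bottleneck 2, total now 20
augment #4: 8→7→2→4→6→1 bottleneck 3, total now 23
augment #5: 8→7→3→4→6→1 bottleneck 5, total now 28
augment #6: 8→9→3→4→6→1 bottleneck 3, total now 31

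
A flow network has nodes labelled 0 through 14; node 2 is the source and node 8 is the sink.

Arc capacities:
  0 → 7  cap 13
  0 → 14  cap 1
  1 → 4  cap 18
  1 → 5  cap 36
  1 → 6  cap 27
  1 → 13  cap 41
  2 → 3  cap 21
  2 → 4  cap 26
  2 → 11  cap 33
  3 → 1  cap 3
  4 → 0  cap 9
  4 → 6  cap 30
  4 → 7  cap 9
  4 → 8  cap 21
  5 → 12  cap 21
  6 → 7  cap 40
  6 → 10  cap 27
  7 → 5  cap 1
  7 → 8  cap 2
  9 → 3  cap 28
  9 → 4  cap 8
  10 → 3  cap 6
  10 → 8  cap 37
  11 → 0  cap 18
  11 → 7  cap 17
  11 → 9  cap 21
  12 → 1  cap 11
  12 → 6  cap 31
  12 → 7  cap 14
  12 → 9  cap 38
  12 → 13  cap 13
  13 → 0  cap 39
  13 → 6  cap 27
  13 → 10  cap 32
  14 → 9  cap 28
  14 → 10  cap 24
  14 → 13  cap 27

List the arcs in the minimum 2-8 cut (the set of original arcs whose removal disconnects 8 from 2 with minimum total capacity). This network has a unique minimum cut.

Min-cut arcs: {(0,14), (2,4), (3,1), (7,5), (7,8), (9,4)} (total capacity 41)

augment #1: 2→4→8 push 21
augment #2: 2→4→7→8 push 2
augment #3: 2→4→6→10→8 push 3
augment #4: 2→3→1→6→10→8 push 3
augment #5: 2→11→0→14→10→8 push 1
augment #6: 2→11→7→4→6→10→8 push 2
augment #7: 2→11→9→4→6→10→8 push 8
augment #8: 2→11→7→5→12→6→10→8 push 1
max flow = 41; residual-reachable set from 2 gives S-side
cut edges (S→T): {(0,14), (2,4), (3,1), (7,5), (7,8), (9,4)} total cap 41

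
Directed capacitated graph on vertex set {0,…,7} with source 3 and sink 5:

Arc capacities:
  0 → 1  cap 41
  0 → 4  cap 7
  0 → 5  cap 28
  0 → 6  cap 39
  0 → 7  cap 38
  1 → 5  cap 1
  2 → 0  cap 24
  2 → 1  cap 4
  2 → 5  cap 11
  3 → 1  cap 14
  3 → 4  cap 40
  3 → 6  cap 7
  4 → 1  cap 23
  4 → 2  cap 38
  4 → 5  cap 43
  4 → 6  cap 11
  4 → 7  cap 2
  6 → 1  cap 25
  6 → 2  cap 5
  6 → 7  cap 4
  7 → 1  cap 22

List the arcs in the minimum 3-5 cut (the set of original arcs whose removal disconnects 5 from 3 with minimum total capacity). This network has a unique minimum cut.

augment #1: 3→1→5 push 1
augment #2: 3→4→5 push 40
augment #3: 3→6→2→5 push 5
max flow = 46; residual-reachable set from 3 gives S-side
cut edges (S→T): {(1,5), (3,4), (6,2)} total cap 46

Min-cut arcs: {(1,5), (3,4), (6,2)} (total capacity 46)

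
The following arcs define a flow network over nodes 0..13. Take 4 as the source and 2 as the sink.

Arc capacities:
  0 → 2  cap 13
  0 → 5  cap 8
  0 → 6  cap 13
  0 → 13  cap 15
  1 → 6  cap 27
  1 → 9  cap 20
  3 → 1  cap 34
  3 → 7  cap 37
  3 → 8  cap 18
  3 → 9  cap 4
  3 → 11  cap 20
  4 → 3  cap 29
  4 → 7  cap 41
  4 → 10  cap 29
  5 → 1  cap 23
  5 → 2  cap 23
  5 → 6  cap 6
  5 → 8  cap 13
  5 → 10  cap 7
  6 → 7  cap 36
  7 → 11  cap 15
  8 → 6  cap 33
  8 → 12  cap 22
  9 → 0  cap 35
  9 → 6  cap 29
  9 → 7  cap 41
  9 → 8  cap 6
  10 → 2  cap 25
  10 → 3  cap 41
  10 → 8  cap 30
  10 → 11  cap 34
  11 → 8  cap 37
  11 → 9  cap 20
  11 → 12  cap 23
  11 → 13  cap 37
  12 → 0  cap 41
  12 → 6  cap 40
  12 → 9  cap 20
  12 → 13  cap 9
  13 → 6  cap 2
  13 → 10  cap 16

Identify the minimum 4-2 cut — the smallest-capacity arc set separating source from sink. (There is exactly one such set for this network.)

Min-cut arcs: {(0,2), (0,5), (10,2)} (total capacity 46)

augment #1: 4→10→2 push 25
augment #2: 4→3→9→0→2 push 4
augment #3: 4→3→1→9→0→2 push 9
augment #4: 4→3→1→9→0→5→2 push 8
max flow = 46; residual-reachable set from 4 gives S-side
cut edges (S→T): {(0,2), (0,5), (10,2)} total cap 46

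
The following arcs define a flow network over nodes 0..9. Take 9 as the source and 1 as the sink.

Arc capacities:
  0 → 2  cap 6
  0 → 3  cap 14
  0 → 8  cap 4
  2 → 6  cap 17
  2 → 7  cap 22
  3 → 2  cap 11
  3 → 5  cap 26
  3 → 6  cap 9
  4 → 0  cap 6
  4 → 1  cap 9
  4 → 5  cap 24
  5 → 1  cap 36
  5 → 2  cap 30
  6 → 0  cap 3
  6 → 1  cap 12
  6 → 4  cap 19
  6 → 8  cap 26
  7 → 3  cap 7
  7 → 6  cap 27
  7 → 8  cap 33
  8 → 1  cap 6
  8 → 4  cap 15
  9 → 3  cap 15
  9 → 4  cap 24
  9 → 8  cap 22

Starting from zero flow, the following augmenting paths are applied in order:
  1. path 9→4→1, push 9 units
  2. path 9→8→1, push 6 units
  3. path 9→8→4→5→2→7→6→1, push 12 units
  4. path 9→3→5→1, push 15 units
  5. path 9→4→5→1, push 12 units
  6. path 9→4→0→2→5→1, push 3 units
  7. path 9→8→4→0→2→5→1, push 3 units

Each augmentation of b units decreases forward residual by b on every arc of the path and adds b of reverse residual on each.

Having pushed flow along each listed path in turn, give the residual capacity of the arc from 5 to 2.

after path 1 (9→4→1, push 9): res(5,2)=30
after path 2 (9→8→1, push 6): res(5,2)=30
after path 3 (9→8→4→5→2→7→6→1, push 12): res(5,2)=18
after path 4 (9→3→5→1, push 15): res(5,2)=18
after path 5 (9→4→5→1, push 12): res(5,2)=18
after path 6 (9→4→0→2→5→1, push 3): res(5,2)=21
after path 7 (9→8→4→0→2→5→1, push 3): res(5,2)=24

Residual capacity of (5,2): 24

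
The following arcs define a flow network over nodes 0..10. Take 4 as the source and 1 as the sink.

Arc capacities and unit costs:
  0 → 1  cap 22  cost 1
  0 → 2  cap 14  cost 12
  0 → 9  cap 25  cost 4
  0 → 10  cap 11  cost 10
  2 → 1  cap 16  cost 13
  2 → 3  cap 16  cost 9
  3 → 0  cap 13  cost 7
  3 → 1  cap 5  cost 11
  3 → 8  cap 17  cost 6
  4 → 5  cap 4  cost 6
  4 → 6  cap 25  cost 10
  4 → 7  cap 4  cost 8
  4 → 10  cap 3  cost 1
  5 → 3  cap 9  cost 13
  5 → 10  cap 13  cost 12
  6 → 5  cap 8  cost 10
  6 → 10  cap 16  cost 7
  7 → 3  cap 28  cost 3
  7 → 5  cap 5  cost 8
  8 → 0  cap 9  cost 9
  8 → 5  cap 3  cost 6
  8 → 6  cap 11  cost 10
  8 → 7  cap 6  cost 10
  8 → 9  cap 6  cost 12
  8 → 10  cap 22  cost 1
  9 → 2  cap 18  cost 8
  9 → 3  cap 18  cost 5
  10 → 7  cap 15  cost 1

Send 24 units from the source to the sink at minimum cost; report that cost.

Minimum cost for 24 units: 675

shortest-cost path #1: 4→10→7→3→0→1 push 3 @ unit cost 13 (adds 39)
shortest-cost path #2: 4→7→3→0→1 push 4 @ unit cost 19 (adds 76)
shortest-cost path #3: 4→5→3→0→1 push 4 @ unit cost 27 (adds 108)
shortest-cost path #4: 4→6→10→7→3→0→1 push 2 @ unit cost 29 (adds 58)
shortest-cost path #5: 4→6→10→7→3→1 push 5 @ unit cost 32 (adds 160)
shortest-cost path #6: 4→6→10→7→3→8→0→1 push 5 @ unit cost 37 (adds 185)
shortest-cost path #7: 4→6→5→3→8→0→1 push 1 @ unit cost 49 (adds 49)
total cost = 675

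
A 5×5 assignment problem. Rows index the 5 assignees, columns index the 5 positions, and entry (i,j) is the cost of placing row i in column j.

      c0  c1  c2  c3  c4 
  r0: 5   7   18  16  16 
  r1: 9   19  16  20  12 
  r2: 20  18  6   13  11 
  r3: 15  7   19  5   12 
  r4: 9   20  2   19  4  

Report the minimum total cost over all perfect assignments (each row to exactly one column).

optimal assignment: row0→col1 (cost 7), row1→col0 (cost 9), row2→col2 (cost 6), row3→col3 (cost 5), row4→col4 (cost 4)
total = 7 + 9 + 6 + 5 + 4 = 31

Minimum assignment cost: 31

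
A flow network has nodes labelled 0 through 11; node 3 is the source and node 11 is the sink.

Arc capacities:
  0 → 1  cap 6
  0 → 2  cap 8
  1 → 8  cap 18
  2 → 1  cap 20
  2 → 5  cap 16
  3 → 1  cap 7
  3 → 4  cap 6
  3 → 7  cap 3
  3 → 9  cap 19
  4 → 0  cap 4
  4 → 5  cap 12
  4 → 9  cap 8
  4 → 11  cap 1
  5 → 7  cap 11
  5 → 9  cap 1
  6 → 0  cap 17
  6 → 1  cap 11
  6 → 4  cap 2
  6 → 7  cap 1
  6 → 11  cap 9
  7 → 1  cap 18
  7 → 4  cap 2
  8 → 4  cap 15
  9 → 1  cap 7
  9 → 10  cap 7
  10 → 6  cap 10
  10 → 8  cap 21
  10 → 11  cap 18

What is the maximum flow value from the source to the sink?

Maximum flow value: 8

augment #1: 3→4→11 bottleneck 1, total now 1
augment #2: 3→9→10→11 bottleneck 7, total now 8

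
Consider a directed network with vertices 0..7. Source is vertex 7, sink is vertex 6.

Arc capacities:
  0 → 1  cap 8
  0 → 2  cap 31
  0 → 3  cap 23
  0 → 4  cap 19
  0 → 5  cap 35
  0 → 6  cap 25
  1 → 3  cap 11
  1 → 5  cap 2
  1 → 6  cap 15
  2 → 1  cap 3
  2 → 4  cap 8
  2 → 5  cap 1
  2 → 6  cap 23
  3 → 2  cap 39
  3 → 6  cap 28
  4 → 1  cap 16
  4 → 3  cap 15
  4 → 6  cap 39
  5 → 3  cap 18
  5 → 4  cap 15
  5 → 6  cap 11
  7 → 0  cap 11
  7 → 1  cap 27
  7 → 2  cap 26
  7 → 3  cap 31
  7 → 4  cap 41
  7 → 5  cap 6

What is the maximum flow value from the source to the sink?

Maximum flow value: 125

augment #1: 7→0→6 bottleneck 11, total now 11
augment #2: 7→1→6 bottleneck 15, total now 26
augment #3: 7→2→6 bottleneck 23, total now 49
augment #4: 7→3→6 bottleneck 28, total now 77
augment #5: 7→4→6 bottleneck 39, total now 116
augment #6: 7→5→6 bottleneck 6, total now 122
augment #7: 7→1→5→6 bottleneck 2, total now 124
augment #8: 7→2→5→6 bottleneck 1, total now 125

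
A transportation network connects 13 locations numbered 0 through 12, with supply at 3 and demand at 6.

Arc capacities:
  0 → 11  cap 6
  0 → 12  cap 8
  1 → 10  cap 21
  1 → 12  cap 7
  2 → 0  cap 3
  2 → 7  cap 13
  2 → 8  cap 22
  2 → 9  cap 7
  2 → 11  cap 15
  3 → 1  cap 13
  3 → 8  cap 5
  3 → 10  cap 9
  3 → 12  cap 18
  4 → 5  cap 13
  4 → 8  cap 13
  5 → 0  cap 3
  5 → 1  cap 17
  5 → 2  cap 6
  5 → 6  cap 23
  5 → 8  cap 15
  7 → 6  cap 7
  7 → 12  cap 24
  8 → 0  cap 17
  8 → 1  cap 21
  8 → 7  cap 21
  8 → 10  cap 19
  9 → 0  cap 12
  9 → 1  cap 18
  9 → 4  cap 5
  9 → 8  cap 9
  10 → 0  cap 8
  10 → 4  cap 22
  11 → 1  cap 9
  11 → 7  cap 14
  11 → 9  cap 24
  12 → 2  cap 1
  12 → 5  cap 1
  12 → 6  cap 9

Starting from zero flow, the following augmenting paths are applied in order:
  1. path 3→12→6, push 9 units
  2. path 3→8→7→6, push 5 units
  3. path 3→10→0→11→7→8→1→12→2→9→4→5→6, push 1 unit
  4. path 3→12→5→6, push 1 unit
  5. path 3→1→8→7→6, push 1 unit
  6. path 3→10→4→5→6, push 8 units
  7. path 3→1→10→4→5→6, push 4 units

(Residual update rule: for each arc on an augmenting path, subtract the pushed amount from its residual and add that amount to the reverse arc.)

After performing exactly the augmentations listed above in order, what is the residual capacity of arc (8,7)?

Residual capacity of (8,7): 16

after path 1 (3→12→6, push 9): res(8,7)=21
after path 2 (3→8→7→6, push 5): res(8,7)=16
after path 3 (3→10→0→11→7→8→1→12→2→9→4→5→6, push 1): res(8,7)=17
after path 4 (3→12→5→6, push 1): res(8,7)=17
after path 5 (3→1→8→7→6, push 1): res(8,7)=16
after path 6 (3→10→4→5→6, push 8): res(8,7)=16
after path 7 (3→1→10→4→5→6, push 4): res(8,7)=16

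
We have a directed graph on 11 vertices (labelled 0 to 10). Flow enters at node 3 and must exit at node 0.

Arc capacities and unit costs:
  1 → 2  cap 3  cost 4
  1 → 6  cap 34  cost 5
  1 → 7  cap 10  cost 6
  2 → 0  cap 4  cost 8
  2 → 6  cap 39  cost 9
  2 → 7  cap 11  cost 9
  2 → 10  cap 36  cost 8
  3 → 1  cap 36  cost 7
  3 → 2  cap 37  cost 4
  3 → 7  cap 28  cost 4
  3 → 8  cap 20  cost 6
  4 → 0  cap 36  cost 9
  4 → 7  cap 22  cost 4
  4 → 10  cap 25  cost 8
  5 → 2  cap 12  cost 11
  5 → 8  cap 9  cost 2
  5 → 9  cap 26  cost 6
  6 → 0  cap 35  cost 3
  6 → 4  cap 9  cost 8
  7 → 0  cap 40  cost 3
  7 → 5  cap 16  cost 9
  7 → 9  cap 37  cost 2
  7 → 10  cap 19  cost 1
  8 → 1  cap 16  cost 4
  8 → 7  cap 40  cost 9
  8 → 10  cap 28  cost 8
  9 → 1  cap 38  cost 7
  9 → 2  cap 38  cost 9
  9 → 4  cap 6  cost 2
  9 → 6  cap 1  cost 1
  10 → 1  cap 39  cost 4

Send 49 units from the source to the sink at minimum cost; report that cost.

Minimum cost for 49 units: 499

shortest-cost path #1: 3→7→0 push 28 @ unit cost 7 (adds 196)
shortest-cost path #2: 3→2→0 push 4 @ unit cost 12 (adds 48)
shortest-cost path #3: 3→1→6→0 push 17 @ unit cost 15 (adds 255)
total cost = 499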